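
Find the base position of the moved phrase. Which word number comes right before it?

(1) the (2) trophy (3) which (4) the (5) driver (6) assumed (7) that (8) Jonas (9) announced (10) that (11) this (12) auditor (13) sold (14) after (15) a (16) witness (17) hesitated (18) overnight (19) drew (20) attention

The displaced element is "the trophy" (word 2).
It is linked across 2 clause boundaries (that → that).
It functions as the direct object of "sold", so the gap sits immediately after word 13 ("sold").
Base order: The driver assumed that Jonas announced that this auditor sold the trophy after a witness hesitated overnight.

13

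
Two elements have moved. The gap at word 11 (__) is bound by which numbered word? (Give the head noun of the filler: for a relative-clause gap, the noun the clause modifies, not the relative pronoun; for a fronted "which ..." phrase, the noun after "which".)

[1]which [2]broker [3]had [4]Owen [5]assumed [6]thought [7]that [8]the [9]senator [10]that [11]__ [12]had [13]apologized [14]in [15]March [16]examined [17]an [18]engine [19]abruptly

The marked gap is inside the relative clause, the subject of "apologized".
Its filler is the head noun "senator" (via "that"), at word 9.
(The other dependency links word 2 to a gap after word 5.)

9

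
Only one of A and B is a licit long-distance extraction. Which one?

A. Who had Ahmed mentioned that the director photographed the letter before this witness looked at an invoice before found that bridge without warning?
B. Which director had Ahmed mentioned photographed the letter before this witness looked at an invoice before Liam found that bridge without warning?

B

In A, the wh-phrase is extracted from inside an adjunct island (introduced by "before"), which blocks movement.
In B, the extraction path crosses only that-complement boundaries, which are transparent.
So B is grammatical.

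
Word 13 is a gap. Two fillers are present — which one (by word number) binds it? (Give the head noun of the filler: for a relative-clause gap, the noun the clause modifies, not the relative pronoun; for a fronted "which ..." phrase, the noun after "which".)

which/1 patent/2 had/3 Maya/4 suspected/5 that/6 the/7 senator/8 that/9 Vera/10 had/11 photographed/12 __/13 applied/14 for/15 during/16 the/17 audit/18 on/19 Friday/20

8

The marked gap is inside the relative clause, the direct object of "photographed".
Its filler is the head noun "senator" (via "that"), at word 8.
(The other dependency links word 2 to a gap after word 15.)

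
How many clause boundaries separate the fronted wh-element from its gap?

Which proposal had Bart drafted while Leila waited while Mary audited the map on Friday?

"which proposal" originates inside the matrix clause — no clause boundary is crossed.

0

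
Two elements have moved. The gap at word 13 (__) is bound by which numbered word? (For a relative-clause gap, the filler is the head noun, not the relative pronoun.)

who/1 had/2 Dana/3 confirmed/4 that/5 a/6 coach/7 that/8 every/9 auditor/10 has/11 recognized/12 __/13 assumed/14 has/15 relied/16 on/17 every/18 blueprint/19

The marked gap is inside the relative clause, the direct object of "recognized".
Its filler is the head noun "coach" (via "that"), at word 7.
(The other dependency links word 1 to a gap after word 14.)

7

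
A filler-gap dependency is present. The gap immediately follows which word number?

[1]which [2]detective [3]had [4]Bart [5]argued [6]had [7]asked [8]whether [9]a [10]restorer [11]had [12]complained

5

The displaced element is "which detective" (word 2).
It is linked across 1 clause boundary (Ø).
It functions as the subject of "asked", so the gap sits immediately after word 5 ("argued").
Base order: Bart had argued which detective had asked whether a restorer had complained.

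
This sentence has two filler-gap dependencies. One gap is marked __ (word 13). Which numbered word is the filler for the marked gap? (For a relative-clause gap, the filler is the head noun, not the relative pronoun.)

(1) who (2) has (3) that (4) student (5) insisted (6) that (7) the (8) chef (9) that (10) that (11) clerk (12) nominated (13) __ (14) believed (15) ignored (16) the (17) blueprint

8

The marked gap is inside the relative clause, the direct object of "nominated".
Its filler is the head noun "chef" (via "that"), at word 8.
(The other dependency links word 1 to a gap after word 14.)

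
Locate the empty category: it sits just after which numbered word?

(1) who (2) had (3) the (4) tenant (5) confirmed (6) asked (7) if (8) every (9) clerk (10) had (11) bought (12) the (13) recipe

5

The displaced element is "who" (word 1).
It is linked across 1 clause boundary (Ø).
It functions as the subject of "asked", so the gap sits immediately after word 5 ("confirmed").
Base order: The tenant had confirmed who asked if every clerk had bought the recipe.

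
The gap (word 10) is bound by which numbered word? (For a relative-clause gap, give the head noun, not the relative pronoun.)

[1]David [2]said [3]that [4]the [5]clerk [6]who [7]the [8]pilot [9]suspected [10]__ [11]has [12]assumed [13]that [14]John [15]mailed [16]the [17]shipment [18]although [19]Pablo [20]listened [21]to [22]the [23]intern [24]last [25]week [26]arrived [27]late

The gap at 10 is the subject of "assumed", inside a relative clause.
The relative pronoun is "who" (word 6); it is bound by the head noun immediately before it.
Its filler is the head noun "clerk", at word 5.

5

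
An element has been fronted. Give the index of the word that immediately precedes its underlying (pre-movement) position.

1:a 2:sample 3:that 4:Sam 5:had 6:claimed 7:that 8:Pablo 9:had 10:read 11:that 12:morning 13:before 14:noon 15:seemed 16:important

The displaced element is "a sample" (word 2).
It is linked across 1 clause boundary (that).
It functions as the direct object of "read", so the gap sits immediately after word 10 ("read").
Base order: Sam had claimed that Pablo had read a sample that morning before noon.

10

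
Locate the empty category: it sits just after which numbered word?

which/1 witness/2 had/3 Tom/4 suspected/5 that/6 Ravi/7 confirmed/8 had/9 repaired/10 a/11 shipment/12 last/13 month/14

The displaced element is "which witness" (word 2).
It is linked across 2 clause boundaries (that → Ø).
It functions as the subject of "repaired", so the gap sits immediately after word 8 ("confirmed").
Base order: Tom had suspected that Ravi confirmed which witness had repaired a shipment last month.

8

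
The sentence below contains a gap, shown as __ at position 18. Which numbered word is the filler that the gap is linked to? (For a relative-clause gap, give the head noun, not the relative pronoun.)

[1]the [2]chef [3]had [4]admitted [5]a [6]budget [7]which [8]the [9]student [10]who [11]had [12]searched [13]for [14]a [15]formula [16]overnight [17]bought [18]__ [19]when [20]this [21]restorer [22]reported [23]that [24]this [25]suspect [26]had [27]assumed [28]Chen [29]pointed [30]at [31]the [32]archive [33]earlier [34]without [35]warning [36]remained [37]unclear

The gap at 18 is the object of "bought", inside a relative clause.
The relative pronoun is "which" (word 7); it is bound by the head noun immediately before it.
Its filler is the head noun "budget", at word 6.

6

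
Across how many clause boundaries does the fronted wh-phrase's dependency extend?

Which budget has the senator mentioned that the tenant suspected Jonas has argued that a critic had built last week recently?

"which budget" is extracted from the object of "built".
Boundaries crossed, outermost first: [that], [Ø], [that] — 3 in total.

3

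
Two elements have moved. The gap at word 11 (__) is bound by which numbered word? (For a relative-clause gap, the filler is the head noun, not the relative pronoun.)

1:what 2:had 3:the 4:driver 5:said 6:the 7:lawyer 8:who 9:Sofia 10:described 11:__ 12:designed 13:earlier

The marked gap is inside the relative clause, the direct object of "described".
Its filler is the head noun "lawyer" (via "who"), at word 7.
(The other dependency links word 1 to a gap after word 12.)

7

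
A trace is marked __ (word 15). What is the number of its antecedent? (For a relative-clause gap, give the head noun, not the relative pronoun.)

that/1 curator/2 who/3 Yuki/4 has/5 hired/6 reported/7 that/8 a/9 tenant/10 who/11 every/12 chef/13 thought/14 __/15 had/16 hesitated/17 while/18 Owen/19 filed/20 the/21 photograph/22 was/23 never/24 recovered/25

10

The gap at 15 is the subject of "hesitated", inside a relative clause.
The relative pronoun is "who" (word 11); it is bound by the head noun immediately before it.
Its filler is the head noun "tenant", at word 10.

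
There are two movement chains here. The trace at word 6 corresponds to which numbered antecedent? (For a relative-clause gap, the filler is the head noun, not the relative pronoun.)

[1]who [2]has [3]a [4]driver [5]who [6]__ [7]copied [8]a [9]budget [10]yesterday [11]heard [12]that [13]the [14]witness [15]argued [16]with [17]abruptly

4

The marked gap is inside the relative clause, the subject of "copied".
Its filler is the head noun "driver" (via "who"), at word 4.
(The other dependency links word 1 to a gap after word 16.)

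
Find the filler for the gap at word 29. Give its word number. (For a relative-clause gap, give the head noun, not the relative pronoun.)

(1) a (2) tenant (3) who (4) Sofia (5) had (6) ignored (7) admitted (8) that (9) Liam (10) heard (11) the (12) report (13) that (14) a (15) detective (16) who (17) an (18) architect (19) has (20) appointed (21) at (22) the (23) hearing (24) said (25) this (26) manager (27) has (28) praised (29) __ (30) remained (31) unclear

The gap at 29 is the object of "praised", inside a relative clause.
The relative pronoun is "that" (word 13); it is bound by the head noun immediately before it.
Its filler is the head noun "report", at word 12.

12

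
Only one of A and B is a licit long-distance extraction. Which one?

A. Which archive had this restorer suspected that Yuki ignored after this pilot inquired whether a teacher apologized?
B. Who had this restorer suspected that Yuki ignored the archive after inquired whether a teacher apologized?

A

In B, the wh-phrase is extracted from inside an adjunct island (introduced by "after"), which blocks movement.
In A, the extraction path crosses only that-complement boundaries, which are transparent.
So A is grammatical.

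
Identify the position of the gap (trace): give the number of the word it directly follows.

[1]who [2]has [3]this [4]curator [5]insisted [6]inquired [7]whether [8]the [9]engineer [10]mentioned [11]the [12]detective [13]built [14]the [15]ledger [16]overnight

5

The displaced element is "who" (word 1).
It is linked across 1 clause boundary (Ø).
It functions as the subject of "inquired", so the gap sits immediately after word 5 ("insisted").
Base order: This curator has insisted that who inquired whether the engineer mentioned the detective built the ledger overnight.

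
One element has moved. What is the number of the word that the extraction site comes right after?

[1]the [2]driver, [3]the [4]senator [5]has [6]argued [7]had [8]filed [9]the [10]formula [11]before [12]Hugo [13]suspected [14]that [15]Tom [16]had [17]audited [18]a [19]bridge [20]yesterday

The displaced element is "the driver" (word 2).
It is linked across 1 clause boundary (Ø).
It functions as the subject of "filed", so the gap sits immediately after word 6 ("argued").
Base order: The senator has argued that the driver had filed the formula before Hugo suspected that Tom had audited a bridge yesterday.

6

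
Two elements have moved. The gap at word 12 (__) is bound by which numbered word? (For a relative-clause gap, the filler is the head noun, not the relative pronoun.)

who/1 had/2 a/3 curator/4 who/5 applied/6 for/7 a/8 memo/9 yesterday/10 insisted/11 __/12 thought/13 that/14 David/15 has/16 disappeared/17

The marked gap is the subject of "thought".
Its filler is the fronted wh-phrase "who", at word 1.
(The other dependency links word 4 to a gap after word 5.)

1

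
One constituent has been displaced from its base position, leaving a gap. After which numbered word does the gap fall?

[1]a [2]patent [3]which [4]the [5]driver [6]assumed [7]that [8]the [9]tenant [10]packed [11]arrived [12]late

10

The displaced element is "a patent" (word 2).
It is linked across 1 clause boundary (that).
It functions as the direct object of "packed", so the gap sits immediately after word 10 ("packed").
Base order: The driver assumed that the tenant packed a patent.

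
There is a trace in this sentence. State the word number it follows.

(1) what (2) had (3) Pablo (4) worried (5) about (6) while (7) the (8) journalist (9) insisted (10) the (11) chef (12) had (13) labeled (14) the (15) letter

5

The displaced element is "what" (word 1).
It functions as the object of the preposition "about" of "worried", so the gap sits immediately after word 5 ("about").
Base order: Pablo had worried about what while the journalist insisted the chef had labeled the letter.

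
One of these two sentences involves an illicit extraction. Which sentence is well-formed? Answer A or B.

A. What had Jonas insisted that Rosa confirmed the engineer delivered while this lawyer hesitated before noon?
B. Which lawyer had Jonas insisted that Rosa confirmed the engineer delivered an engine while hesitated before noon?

In B, the wh-phrase is extracted from inside an adjunct island (introduced by "while"), which blocks movement.
In A, the extraction path crosses only that-complement boundaries, which are transparent.
So A is grammatical.

A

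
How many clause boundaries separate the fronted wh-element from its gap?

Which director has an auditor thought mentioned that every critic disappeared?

1

"which director" is extracted from the subject of "mentioned".
Boundaries crossed, outermost first: [Ø] — 1 in total.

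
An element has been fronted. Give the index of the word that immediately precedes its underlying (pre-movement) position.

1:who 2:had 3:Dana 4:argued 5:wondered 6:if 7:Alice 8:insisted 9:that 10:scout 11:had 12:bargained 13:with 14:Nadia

The displaced element is "who" (word 1).
It is linked across 1 clause boundary (Ø).
It functions as the subject of "wondered", so the gap sits immediately after word 4 ("argued").
Base order: Dana had argued that who wondered if Alice insisted that scout had bargained with Nadia.

4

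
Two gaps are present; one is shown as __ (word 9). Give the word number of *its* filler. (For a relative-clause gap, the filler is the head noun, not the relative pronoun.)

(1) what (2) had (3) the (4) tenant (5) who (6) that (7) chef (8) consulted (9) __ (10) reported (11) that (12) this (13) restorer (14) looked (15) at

The marked gap is inside the relative clause, the direct object of "consulted".
Its filler is the head noun "tenant" (via "who"), at word 4.
(The other dependency links word 1 to a gap after word 15.)

4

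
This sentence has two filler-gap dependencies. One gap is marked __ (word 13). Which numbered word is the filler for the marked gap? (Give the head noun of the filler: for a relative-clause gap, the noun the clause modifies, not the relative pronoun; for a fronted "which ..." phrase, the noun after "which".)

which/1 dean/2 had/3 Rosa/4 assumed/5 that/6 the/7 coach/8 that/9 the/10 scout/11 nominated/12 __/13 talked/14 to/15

The marked gap is inside the relative clause, the direct object of "nominated".
Its filler is the head noun "coach" (via "that"), at word 8.
(The other dependency links word 2 to a gap after word 15.)

8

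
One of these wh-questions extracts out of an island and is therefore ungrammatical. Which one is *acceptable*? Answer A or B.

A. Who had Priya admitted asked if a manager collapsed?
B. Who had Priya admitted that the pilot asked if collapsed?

A

In B, the wh-phrase is extracted from inside a wh-island (introduced by "if"), which blocks movement.
In A, the extraction path crosses only that-complement boundaries, which are transparent.
So A is grammatical.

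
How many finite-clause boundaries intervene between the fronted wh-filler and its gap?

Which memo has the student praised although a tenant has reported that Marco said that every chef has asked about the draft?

0

"which memo" originates inside the matrix clause — no clause boundary is crossed.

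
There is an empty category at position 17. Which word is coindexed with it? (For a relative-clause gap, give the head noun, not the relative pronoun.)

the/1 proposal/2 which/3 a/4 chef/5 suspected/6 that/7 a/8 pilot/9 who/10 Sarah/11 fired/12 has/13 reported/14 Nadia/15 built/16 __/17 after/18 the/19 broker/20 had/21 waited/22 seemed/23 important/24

2

The gap at 17 is the object of "built", inside a relative clause.
The relative pronoun is "which" (word 3); it is bound by the head noun immediately before it.
Its filler is the head noun "proposal", at word 2.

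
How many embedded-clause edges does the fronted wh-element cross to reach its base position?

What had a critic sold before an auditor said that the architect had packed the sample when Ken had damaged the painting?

"what" originates inside the matrix clause — no clause boundary is crossed.

0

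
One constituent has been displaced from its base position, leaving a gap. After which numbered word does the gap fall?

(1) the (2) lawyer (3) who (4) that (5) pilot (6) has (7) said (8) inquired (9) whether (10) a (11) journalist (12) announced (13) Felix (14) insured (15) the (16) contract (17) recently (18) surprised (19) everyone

7

The displaced element is "the lawyer" (word 2).
It is linked across 1 clause boundary (Ø).
It functions as the subject of "inquired", so the gap sits immediately after word 7 ("said").
Base order: That pilot has said that the lawyer inquired whether a journalist announced Felix insured the contract recently.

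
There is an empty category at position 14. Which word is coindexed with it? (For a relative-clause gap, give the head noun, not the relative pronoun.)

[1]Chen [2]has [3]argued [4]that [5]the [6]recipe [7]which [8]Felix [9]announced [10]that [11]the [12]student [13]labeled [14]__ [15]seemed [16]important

The gap at 14 is the object of "labeled", inside a relative clause.
The relative pronoun is "which" (word 7); it is bound by the head noun immediately before it.
Its filler is the head noun "recipe", at word 6.

6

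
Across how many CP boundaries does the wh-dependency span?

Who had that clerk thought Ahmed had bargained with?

1

"who" is extracted from the PP object of "bargained".
Boundaries crossed, outermost first: [Ø] — 1 in total.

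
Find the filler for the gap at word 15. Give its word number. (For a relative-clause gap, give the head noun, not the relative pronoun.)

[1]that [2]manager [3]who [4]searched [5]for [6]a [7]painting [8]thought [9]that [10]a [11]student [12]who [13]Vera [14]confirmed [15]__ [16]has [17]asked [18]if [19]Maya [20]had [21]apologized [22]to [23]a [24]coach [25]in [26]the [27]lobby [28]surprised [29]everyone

The gap at 15 is the subject of "asked", inside a relative clause.
The relative pronoun is "who" (word 12); it is bound by the head noun immediately before it.
Its filler is the head noun "student", at word 11.

11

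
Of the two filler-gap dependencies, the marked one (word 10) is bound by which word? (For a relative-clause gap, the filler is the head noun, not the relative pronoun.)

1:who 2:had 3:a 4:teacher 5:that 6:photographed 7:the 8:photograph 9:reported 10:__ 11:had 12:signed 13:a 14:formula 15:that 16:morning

1

The marked gap is the subject of "signed".
Its filler is the fronted wh-phrase "who", at word 1.
(The other dependency links word 4 to a gap after word 5.)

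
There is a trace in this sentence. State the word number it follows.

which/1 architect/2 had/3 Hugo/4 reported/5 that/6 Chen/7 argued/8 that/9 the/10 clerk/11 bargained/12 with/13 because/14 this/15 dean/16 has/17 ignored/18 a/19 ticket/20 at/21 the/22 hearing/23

13

The displaced element is "which architect" (word 2).
It is linked across 2 clause boundaries (that → that).
It functions as the object of the preposition "with" of "bargained", so the gap sits immediately after word 13 ("with").
Base order: Hugo had reported that Chen argued that the clerk bargained with which architect because this dean has ignored a ticket at the hearing.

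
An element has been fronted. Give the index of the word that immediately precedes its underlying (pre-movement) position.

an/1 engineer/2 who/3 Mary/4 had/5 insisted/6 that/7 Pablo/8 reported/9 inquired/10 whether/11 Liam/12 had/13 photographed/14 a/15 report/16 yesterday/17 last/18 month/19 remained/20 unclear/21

The displaced element is "an engineer" (word 2).
It is linked across 2 clause boundaries (that → Ø).
It functions as the subject of "inquired", so the gap sits immediately after word 9 ("reported").
Base order: Mary had insisted that Pablo reported an engineer inquired whether Liam had photographed a report yesterday last month.

9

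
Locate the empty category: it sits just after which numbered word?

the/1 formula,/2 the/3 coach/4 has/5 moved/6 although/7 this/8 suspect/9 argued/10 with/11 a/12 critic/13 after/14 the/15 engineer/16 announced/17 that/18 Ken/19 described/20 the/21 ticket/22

The displaced element is "the formula" (word 2).
It functions as the direct object of "moved", so the gap sits immediately after word 6 ("moved").
Base order: The coach has moved the formula although this suspect argued with a critic after the engineer announced that Ken described the ticket.

6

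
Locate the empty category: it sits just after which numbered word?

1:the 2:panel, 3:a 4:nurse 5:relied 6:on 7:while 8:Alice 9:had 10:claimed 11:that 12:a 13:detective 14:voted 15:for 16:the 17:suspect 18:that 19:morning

The displaced element is "the panel" (word 2).
It functions as the object of the preposition "on" of "relied", so the gap sits immediately after word 6 ("on").
Base order: A nurse relied on the panel while Alice had claimed that a detective voted for the suspect that morning.

6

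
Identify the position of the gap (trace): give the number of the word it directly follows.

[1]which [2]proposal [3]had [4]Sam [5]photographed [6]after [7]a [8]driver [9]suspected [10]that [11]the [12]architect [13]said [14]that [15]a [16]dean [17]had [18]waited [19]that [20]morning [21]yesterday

5

The displaced element is "which proposal" (word 2).
It functions as the direct object of "photographed", so the gap sits immediately after word 5 ("photographed").
Base order: Sam had photographed which proposal after a driver suspected that the architect said that a dean had waited that morning yesterday.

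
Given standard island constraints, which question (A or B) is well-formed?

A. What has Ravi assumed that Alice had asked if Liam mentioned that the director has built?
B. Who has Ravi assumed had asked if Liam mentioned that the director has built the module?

B

In A, the wh-phrase is extracted from inside a wh-island (introduced by "if"), which blocks movement.
In B, the extraction path crosses only that-complement boundaries, which are transparent.
So B is grammatical.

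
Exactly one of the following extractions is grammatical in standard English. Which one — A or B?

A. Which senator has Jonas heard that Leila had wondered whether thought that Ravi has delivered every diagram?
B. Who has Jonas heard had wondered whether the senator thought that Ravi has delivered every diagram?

B

In A, the wh-phrase is extracted from inside a wh-island (introduced by "whether"), which blocks movement.
In B, the extraction path crosses only that-complement boundaries, which are transparent.
So B is grammatical.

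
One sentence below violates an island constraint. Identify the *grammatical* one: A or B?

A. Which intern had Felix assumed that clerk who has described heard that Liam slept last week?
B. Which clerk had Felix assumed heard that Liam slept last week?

B

In A, the wh-phrase is extracted from inside a complex-NP island (relative clause) (introduced by "who"), which blocks movement.
In B, the extraction path crosses only that-complement boundaries, which are transparent.
So B is grammatical.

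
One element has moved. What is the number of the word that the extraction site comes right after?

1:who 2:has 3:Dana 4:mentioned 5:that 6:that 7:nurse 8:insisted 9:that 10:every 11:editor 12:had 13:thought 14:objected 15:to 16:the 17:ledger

13

The displaced element is "who" (word 1).
It is linked across 3 clause boundaries (that → that → Ø).
It functions as the subject of "objected", so the gap sits immediately after word 13 ("thought").
Base order: Dana has mentioned that that nurse insisted that every editor had thought who objected to the ledger.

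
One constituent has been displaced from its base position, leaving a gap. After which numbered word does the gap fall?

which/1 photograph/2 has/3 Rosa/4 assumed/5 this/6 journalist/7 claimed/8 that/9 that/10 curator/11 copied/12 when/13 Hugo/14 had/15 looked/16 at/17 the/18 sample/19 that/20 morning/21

The displaced element is "which photograph" (word 2).
It is linked across 2 clause boundaries (Ø → that).
It functions as the direct object of "copied", so the gap sits immediately after word 12 ("copied").
Base order: Rosa has assumed this journalist claimed that that curator copied which photograph when Hugo had looked at the sample that morning.

12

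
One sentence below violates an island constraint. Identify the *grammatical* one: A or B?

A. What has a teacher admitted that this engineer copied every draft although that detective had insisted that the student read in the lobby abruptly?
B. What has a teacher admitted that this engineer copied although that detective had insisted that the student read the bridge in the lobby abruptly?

In A, the wh-phrase is extracted from inside an adjunct island (introduced by "although"), which blocks movement.
In B, the extraction path crosses only that-complement boundaries, which are transparent.
So B is grammatical.

B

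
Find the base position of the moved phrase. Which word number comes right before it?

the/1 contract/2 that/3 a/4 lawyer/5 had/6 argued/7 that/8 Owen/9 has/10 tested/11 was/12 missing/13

The displaced element is "the contract" (word 2).
It is linked across 1 clause boundary (that).
It functions as the direct object of "tested", so the gap sits immediately after word 11 ("tested").
Base order: A lawyer had argued that Owen has tested the contract.

11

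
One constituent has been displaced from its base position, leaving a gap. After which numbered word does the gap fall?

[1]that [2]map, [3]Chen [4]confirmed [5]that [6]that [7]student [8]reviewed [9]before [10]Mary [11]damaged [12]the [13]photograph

The displaced element is "that map" (word 2).
It is linked across 1 clause boundary (that).
It functions as the direct object of "reviewed", so the gap sits immediately after word 8 ("reviewed").
Base order: Chen confirmed that that student reviewed that map before Mary damaged the photograph.

8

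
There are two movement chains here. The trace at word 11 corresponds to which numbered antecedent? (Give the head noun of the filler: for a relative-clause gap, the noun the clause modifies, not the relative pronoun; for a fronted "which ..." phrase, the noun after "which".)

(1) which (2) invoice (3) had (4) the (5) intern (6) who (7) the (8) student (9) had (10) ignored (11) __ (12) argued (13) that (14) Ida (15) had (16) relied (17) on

5

The marked gap is inside the relative clause, the direct object of "ignored".
Its filler is the head noun "intern" (via "who"), at word 5.
(The other dependency links word 2 to a gap after word 17.)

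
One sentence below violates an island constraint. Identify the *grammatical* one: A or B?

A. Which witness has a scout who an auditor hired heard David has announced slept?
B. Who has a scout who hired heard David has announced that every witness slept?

In B, the wh-phrase is extracted from inside a complex-NP island (relative clause) (introduced by "who"), which blocks movement.
In A, the extraction path crosses only that-complement boundaries, which are transparent.
So A is grammatical.

A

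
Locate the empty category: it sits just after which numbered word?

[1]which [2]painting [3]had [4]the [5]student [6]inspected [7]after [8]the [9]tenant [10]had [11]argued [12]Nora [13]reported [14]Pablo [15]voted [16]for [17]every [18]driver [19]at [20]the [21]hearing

6

The displaced element is "which painting" (word 2).
It functions as the direct object of "inspected", so the gap sits immediately after word 6 ("inspected").
Base order: The student had inspected which painting after the tenant had argued Nora reported Pablo voted for every driver at the hearing.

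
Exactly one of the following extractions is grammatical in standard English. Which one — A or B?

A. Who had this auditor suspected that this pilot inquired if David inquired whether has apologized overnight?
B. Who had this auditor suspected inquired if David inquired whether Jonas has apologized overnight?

B

In A, the wh-phrase is extracted from inside a wh-island (introduced by "if"), which blocks movement.
In B, the extraction path crosses only that-complement boundaries, which are transparent.
So B is grammatical.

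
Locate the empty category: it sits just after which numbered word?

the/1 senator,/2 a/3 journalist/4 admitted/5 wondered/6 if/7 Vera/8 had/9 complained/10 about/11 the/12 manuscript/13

5

The displaced element is "the senator" (word 2).
It is linked across 1 clause boundary (Ø).
It functions as the subject of "wondered", so the gap sits immediately after word 5 ("admitted").
Base order: A journalist admitted that the senator wondered if Vera had complained about the manuscript.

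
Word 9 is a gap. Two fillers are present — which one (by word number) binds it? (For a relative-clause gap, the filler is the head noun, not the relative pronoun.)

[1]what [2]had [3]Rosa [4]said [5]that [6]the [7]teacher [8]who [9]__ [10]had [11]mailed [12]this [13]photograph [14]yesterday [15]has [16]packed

7

The marked gap is inside the relative clause, the subject of "mailed".
Its filler is the head noun "teacher" (via "who"), at word 7.
(The other dependency links word 1 to a gap after word 16.)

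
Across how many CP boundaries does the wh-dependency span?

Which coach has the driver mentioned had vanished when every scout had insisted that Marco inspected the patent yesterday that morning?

"which coach" is extracted from the subject of "vanished".
Boundaries crossed, outermost first: [Ø] — 1 in total.

1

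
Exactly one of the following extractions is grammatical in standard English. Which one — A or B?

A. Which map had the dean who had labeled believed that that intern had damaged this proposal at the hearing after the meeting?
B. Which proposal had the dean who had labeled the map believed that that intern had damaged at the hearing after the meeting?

B

In A, the wh-phrase is extracted from inside a complex-NP island (relative clause) (introduced by "who"), which blocks movement.
In B, the extraction path crosses only that-complement boundaries, which are transparent.
So B is grammatical.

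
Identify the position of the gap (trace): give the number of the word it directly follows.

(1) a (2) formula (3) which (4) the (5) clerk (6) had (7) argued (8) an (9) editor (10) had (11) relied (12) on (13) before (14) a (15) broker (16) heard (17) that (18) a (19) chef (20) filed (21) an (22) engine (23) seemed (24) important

12

The displaced element is "a formula" (word 2).
It is linked across 1 clause boundary (Ø).
It functions as the object of the preposition "on" of "relied", so the gap sits immediately after word 12 ("on").
Base order: The clerk had argued an editor had relied on a formula before a broker heard that a chef filed an engine.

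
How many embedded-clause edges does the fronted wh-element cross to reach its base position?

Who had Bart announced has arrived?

"who" is extracted from the subject of "arrived".
Boundaries crossed, outermost first: [Ø] — 1 in total.

1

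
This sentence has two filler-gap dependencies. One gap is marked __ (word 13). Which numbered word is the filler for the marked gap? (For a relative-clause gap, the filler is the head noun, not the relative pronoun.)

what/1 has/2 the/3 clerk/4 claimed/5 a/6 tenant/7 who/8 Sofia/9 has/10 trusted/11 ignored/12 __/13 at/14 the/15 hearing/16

The marked gap is the direct object of "ignored".
Its filler is the fronted wh-phrase "what", at word 1.
(The other dependency links word 7 to a gap after word 11.)

1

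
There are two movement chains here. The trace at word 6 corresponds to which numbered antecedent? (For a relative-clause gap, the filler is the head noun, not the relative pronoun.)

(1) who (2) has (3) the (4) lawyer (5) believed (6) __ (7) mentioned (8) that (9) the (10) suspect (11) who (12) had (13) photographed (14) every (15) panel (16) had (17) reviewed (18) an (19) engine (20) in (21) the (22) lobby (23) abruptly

1

The marked gap is the subject of "mentioned".
Its filler is the fronted wh-phrase "who", at word 1.
(The other dependency links word 10 to a gap after word 11.)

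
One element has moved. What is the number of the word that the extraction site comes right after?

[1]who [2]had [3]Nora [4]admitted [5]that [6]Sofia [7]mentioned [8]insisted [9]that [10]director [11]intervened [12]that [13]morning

The displaced element is "who" (word 1).
It is linked across 2 clause boundaries (that → Ø).
It functions as the subject of "insisted", so the gap sits immediately after word 7 ("mentioned").
Base order: Nora had admitted that Sofia mentioned that who insisted that director intervened that morning.

7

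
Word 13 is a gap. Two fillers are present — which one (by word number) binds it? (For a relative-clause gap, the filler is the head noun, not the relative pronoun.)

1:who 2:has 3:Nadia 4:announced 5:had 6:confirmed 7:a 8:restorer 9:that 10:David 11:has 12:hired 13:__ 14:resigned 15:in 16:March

8

The marked gap is inside the relative clause, the direct object of "hired".
Its filler is the head noun "restorer" (via "that"), at word 8.
(The other dependency links word 1 to a gap after word 4.)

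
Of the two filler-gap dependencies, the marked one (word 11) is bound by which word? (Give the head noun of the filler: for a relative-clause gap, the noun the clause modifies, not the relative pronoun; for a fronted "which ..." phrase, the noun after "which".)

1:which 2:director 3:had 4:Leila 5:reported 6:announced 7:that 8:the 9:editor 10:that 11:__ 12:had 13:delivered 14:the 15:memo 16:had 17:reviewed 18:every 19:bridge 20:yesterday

9

The marked gap is inside the relative clause, the subject of "delivered".
Its filler is the head noun "editor" (via "that"), at word 9.
(The other dependency links word 2 to a gap after word 5.)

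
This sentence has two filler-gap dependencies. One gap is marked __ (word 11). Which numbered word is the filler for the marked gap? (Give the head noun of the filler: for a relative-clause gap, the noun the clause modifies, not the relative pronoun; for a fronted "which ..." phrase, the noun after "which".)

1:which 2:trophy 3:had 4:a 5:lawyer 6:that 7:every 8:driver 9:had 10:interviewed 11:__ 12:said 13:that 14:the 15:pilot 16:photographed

The marked gap is inside the relative clause, the direct object of "interviewed".
Its filler is the head noun "lawyer" (via "that"), at word 5.
(The other dependency links word 2 to a gap after word 16.)

5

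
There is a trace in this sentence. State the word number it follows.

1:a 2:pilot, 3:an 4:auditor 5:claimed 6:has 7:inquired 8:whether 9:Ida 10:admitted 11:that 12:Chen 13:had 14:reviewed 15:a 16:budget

5

The displaced element is "a pilot" (word 2).
It is linked across 1 clause boundary (Ø).
It functions as the subject of "inquired", so the gap sits immediately after word 5 ("claimed").
Base order: An auditor claimed that a pilot has inquired whether Ida admitted that Chen had reviewed a budget.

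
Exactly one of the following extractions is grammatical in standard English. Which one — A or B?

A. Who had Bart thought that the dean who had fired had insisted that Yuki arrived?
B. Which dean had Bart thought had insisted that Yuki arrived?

B

In A, the wh-phrase is extracted from inside a complex-NP island (relative clause) (introduced by "who"), which blocks movement.
In B, the extraction path crosses only that-complement boundaries, which are transparent.
So B is grammatical.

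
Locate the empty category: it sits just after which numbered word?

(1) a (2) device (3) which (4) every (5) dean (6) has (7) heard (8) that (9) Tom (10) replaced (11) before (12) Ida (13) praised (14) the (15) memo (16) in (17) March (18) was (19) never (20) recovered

10

The displaced element is "a device" (word 2).
It is linked across 1 clause boundary (that).
It functions as the direct object of "replaced", so the gap sits immediately after word 10 ("replaced").
Base order: Every dean has heard that Tom replaced a device before Ida praised the memo in March.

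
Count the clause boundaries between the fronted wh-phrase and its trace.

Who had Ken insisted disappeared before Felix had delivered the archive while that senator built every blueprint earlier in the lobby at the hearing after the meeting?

"who" is extracted from the subject of "disappeared".
Boundaries crossed, outermost first: [Ø] — 1 in total.

1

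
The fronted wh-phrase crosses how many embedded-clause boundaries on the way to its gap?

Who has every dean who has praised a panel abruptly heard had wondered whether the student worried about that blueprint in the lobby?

1

"who" is extracted from the subject of "wondered".
Boundaries crossed, outermost first: [Ø] — 1 in total.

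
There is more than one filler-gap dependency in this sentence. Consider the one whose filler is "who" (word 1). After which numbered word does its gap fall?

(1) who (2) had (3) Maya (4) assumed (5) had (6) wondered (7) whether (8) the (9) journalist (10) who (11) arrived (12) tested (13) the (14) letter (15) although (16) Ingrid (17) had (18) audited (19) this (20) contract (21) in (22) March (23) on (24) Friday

The displaced element is "who" (word 1).
It is linked across 1 clause boundary (Ø).
It functions as the subject of "wondered", so the gap sits immediately after word 4 ("assumed").
Base order: Maya had assumed who had wondered whether the journalist who arrived tested the letter although Ingrid had audited this contract in March on Friday.

4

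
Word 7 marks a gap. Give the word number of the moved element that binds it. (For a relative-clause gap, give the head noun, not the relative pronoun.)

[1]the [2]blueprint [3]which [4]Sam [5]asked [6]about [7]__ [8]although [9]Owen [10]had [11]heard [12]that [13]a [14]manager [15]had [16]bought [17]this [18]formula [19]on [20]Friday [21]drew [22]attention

2

The gap at 7 is the prepositional object of "asked", inside a relative clause.
The relative pronoun is "which" (word 3); it is bound by the head noun immediately before it.
Its filler is the head noun "blueprint", at word 2.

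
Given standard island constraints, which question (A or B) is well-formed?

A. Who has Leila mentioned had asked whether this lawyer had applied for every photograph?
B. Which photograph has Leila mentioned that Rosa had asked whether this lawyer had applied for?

In B, the wh-phrase is extracted from inside a wh-island (introduced by "whether"), which blocks movement.
In A, the extraction path crosses only that-complement boundaries, which are transparent.
So A is grammatical.

A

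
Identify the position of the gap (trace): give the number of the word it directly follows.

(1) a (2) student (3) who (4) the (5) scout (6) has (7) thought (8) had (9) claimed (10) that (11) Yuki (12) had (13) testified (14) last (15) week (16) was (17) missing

7

The displaced element is "a student" (word 2).
It is linked across 1 clause boundary (Ø).
It functions as the subject of "claimed", so the gap sits immediately after word 7 ("thought").
Base order: The scout has thought a student had claimed that Yuki had testified last week.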